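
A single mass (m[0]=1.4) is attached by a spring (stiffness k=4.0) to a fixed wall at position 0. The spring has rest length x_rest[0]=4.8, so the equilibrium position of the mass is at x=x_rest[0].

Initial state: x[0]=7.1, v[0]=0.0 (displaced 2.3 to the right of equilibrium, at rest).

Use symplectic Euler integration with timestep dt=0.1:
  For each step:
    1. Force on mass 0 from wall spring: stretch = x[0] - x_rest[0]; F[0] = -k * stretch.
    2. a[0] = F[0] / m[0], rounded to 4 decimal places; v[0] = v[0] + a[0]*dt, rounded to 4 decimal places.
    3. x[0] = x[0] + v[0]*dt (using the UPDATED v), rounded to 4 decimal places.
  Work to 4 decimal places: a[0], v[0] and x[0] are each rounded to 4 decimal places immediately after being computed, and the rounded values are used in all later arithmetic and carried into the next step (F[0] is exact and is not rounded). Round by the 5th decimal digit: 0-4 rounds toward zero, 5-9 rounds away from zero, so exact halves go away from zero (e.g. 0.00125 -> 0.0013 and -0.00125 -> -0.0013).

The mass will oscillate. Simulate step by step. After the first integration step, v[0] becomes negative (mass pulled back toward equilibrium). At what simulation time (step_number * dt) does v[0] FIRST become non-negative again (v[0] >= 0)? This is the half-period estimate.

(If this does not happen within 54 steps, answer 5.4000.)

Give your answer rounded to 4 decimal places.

Answer: 1.9000

Derivation:
Step 0: x=[7.1000] v=[0.0000]
Step 1: x=[7.0343] v=[-0.6571]
Step 2: x=[6.9048] v=[-1.2955]
Step 3: x=[6.7151] v=[-1.8969]
Step 4: x=[6.4707] v=[-2.4441]
Step 5: x=[6.1786] v=[-2.9214]
Step 6: x=[5.8471] v=[-3.3153]
Step 7: x=[5.4857] v=[-3.6145]
Step 8: x=[5.1047] v=[-3.8104]
Step 9: x=[4.7150] v=[-3.8975]
Step 10: x=[4.3277] v=[-3.8732]
Step 11: x=[3.9539] v=[-3.7383]
Step 12: x=[3.6042] v=[-3.4966]
Step 13: x=[3.2887] v=[-3.1549]
Step 14: x=[3.0164] v=[-2.7231]
Step 15: x=[2.7951] v=[-2.2135]
Step 16: x=[2.6310] v=[-1.6407]
Step 17: x=[2.5289] v=[-1.0210]
Step 18: x=[2.4917] v=[-0.3721]
Step 19: x=[2.5204] v=[0.2874]
First v>=0 after going negative at step 19, time=1.9000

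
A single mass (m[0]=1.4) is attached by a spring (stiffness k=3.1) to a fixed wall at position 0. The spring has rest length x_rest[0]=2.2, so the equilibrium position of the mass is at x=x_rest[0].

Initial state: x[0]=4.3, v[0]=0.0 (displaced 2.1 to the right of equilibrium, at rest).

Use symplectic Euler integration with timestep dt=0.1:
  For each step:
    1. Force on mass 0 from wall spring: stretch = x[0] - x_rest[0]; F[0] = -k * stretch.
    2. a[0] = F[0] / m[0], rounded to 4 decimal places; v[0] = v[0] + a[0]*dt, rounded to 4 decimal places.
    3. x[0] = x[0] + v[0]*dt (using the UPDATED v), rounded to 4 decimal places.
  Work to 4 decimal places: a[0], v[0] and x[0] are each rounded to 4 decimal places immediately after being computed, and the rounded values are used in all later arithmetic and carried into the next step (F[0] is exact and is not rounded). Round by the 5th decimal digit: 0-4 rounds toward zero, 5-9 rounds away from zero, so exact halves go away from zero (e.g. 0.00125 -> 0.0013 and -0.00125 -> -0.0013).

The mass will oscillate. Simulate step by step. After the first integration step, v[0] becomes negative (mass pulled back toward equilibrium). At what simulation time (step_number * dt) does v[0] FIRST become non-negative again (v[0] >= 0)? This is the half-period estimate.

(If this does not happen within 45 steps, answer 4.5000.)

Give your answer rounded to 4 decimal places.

Answer: 2.2000

Derivation:
Step 0: x=[4.3000] v=[0.0000]
Step 1: x=[4.2535] v=[-0.4650]
Step 2: x=[4.1615] v=[-0.9197]
Step 3: x=[4.0261] v=[-1.3540]
Step 4: x=[3.8503] v=[-1.7584]
Step 5: x=[3.6379] v=[-2.1238]
Step 6: x=[3.3937] v=[-2.4422]
Step 7: x=[3.1231] v=[-2.7065]
Step 8: x=[2.8320] v=[-2.9109]
Step 9: x=[2.5269] v=[-3.0508]
Step 10: x=[2.2146] v=[-3.1232]
Step 11: x=[1.9020] v=[-3.1264]
Step 12: x=[1.5960] v=[-3.0604]
Step 13: x=[1.3033] v=[-2.9267]
Step 14: x=[1.0305] v=[-2.7281]
Step 15: x=[0.7836] v=[-2.4691]
Step 16: x=[0.5681] v=[-2.1555]
Step 17: x=[0.3887] v=[-1.7942]
Step 18: x=[0.2494] v=[-1.3931]
Step 19: x=[0.1533] v=[-0.9612]
Step 20: x=[0.1025] v=[-0.5080]
Step 21: x=[0.0981] v=[-0.0436]
Step 22: x=[0.1403] v=[0.4218]
First v>=0 after going negative at step 22, time=2.2000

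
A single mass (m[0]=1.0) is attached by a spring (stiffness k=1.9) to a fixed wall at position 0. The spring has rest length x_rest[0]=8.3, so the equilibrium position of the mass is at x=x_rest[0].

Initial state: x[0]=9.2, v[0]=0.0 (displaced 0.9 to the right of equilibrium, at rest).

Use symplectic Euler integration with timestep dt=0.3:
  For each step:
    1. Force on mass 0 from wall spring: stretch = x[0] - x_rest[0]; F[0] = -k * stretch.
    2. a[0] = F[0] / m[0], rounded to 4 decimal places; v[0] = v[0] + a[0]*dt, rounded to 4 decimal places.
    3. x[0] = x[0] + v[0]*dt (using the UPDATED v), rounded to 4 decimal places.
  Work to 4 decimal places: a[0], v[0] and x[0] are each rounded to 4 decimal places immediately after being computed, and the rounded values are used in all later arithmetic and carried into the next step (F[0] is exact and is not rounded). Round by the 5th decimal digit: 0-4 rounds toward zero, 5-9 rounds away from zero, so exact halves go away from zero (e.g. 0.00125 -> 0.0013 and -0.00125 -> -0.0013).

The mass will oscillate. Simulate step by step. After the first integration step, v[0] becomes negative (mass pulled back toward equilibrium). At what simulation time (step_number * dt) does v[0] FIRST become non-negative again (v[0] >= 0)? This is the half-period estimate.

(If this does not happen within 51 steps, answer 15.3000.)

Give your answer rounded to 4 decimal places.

Answer: 2.4000

Derivation:
Step 0: x=[9.2000] v=[0.0000]
Step 1: x=[9.0461] v=[-0.5130]
Step 2: x=[8.7646] v=[-0.9383]
Step 3: x=[8.4037] v=[-1.2031]
Step 4: x=[8.0250] v=[-1.2622]
Step 5: x=[7.6934] v=[-1.1055]
Step 6: x=[7.4655] v=[-0.7598]
Step 7: x=[7.3803] v=[-0.2841]
Step 8: x=[7.4523] v=[0.2401]
First v>=0 after going negative at step 8, time=2.4000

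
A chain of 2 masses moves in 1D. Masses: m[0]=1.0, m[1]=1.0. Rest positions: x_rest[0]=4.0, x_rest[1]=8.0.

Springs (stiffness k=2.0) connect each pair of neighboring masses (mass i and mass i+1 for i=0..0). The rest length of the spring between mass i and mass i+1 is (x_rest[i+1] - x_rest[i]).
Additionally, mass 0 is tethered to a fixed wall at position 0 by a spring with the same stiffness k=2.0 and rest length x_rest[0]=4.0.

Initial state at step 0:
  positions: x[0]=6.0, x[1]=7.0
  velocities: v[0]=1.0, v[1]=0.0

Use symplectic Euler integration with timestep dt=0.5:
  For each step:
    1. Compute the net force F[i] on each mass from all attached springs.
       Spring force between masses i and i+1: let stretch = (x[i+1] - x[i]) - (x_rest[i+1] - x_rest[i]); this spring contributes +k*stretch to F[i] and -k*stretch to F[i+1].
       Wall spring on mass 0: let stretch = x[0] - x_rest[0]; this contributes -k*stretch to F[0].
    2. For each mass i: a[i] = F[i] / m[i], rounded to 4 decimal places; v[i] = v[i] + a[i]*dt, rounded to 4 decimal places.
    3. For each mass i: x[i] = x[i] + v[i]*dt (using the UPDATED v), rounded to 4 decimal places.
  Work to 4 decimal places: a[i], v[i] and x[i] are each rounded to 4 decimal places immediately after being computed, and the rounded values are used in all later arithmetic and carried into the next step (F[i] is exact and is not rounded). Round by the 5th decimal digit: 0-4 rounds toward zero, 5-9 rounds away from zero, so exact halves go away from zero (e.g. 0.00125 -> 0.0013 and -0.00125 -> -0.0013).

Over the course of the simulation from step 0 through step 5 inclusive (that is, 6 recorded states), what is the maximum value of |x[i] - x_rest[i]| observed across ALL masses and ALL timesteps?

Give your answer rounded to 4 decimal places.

Answer: 2.2188

Derivation:
Step 0: x=[6.0000 7.0000] v=[1.0000 0.0000]
Step 1: x=[4.0000 8.5000] v=[-4.0000 3.0000]
Step 2: x=[2.2500 9.7500] v=[-3.5000 2.5000]
Step 3: x=[3.1250 9.2500] v=[1.7500 -1.0000]
Step 4: x=[5.5000 7.6875] v=[4.7500 -3.1250]
Step 5: x=[6.2188 7.0313] v=[1.4375 -1.3125]
Max displacement = 2.2188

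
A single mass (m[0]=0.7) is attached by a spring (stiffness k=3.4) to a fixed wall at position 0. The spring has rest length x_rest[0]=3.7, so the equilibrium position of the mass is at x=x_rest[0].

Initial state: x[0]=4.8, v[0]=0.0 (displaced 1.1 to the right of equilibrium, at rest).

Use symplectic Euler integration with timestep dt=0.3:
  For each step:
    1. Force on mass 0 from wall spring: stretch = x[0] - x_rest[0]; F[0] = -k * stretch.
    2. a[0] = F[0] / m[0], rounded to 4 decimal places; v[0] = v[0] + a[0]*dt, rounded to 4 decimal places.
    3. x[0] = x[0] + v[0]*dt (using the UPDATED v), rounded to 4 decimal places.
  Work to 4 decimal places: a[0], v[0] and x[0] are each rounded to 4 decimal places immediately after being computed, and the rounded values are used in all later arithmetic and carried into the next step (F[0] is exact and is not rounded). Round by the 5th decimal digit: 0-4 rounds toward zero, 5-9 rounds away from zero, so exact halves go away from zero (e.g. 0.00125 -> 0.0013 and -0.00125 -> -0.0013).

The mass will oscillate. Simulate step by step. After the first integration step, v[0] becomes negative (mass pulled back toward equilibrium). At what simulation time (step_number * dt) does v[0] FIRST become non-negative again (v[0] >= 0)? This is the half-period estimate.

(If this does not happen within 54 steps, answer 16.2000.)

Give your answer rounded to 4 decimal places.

Step 0: x=[4.8000] v=[0.0000]
Step 1: x=[4.3191] v=[-1.6029]
Step 2: x=[3.5676] v=[-2.5050]
Step 3: x=[2.8740] v=[-2.3121]
Step 4: x=[2.5415] v=[-1.1085]
Step 5: x=[2.7154] v=[0.5796]
First v>=0 after going negative at step 5, time=1.5000

Answer: 1.5000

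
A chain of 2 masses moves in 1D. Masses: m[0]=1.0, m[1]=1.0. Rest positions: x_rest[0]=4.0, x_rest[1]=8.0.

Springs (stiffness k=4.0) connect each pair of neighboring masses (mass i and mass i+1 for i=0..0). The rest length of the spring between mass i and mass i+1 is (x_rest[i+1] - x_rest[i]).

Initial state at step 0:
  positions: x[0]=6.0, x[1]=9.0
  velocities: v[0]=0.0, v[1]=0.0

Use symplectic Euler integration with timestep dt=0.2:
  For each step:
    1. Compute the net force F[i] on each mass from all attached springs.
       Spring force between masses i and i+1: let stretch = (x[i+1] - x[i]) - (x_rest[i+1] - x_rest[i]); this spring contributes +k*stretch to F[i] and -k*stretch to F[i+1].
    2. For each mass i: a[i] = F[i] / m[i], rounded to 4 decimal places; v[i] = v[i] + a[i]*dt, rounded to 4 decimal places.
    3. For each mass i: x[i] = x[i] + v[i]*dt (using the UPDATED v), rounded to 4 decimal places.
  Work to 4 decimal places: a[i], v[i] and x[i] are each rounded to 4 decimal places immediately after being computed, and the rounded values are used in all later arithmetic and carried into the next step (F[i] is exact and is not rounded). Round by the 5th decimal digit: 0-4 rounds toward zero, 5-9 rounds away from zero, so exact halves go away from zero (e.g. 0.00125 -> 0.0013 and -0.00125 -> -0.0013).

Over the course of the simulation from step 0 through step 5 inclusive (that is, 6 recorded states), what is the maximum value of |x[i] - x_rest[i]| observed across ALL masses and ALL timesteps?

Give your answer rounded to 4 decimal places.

Answer: 2.0213

Derivation:
Step 0: x=[6.0000 9.0000] v=[0.0000 0.0000]
Step 1: x=[5.8400 9.1600] v=[-0.8000 0.8000]
Step 2: x=[5.5712 9.4288] v=[-1.3440 1.3440]
Step 3: x=[5.2796 9.7204] v=[-1.4579 1.4579]
Step 4: x=[5.0585 9.9415] v=[-1.1053 1.1053]
Step 5: x=[4.9787 10.0213] v=[-0.3989 0.3989]
Max displacement = 2.0213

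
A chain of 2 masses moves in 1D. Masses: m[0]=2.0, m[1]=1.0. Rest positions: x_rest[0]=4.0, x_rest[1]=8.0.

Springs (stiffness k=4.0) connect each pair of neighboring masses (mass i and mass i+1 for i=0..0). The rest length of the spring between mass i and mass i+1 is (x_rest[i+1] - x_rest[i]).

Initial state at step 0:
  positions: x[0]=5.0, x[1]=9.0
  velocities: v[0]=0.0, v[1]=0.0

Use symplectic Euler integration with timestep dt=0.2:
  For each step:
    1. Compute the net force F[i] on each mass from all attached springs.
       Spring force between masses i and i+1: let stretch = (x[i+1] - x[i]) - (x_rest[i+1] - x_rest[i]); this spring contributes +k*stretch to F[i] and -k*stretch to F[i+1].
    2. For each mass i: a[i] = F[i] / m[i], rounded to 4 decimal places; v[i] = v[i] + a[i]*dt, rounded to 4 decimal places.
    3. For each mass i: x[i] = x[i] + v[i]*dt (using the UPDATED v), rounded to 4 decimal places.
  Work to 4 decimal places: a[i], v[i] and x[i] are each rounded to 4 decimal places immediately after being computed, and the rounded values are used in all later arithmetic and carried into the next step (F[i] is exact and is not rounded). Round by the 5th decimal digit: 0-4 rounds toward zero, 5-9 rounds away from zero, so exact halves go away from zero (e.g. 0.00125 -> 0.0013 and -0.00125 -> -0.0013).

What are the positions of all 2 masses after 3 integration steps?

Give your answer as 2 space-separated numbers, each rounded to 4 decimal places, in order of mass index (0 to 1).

Answer: 5.0000 9.0000

Derivation:
Step 0: x=[5.0000 9.0000] v=[0.0000 0.0000]
Step 1: x=[5.0000 9.0000] v=[0.0000 0.0000]
Step 2: x=[5.0000 9.0000] v=[0.0000 0.0000]
Step 3: x=[5.0000 9.0000] v=[0.0000 0.0000]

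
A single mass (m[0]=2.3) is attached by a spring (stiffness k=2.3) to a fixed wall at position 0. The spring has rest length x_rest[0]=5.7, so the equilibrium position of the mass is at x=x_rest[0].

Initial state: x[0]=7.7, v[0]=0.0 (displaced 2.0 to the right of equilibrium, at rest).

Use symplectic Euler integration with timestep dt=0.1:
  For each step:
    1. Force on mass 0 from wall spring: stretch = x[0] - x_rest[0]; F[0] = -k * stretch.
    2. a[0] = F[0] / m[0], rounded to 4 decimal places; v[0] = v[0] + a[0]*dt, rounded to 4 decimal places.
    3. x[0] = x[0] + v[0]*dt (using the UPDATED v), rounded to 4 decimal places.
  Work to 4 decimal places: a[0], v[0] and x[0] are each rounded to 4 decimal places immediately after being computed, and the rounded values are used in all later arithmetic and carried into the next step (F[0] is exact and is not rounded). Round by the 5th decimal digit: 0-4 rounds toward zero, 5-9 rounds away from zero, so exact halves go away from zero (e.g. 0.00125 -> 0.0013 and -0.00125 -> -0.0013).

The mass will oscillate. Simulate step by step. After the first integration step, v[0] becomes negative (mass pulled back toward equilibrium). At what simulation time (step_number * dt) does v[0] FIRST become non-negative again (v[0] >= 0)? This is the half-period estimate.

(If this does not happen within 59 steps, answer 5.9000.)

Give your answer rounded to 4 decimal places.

Step 0: x=[7.7000] v=[0.0000]
Step 1: x=[7.6800] v=[-0.2000]
Step 2: x=[7.6402] v=[-0.3980]
Step 3: x=[7.5810] v=[-0.5920]
Step 4: x=[7.5030] v=[-0.7801]
Step 5: x=[7.4070] v=[-0.9604]
Step 6: x=[7.2939] v=[-1.1311]
Step 7: x=[7.1649] v=[-1.2905]
Step 8: x=[7.0212] v=[-1.4370]
Step 9: x=[6.8643] v=[-1.5691]
Step 10: x=[6.6958] v=[-1.6855]
Step 11: x=[6.5173] v=[-1.7851]
Step 12: x=[6.3306] v=[-1.8668]
Step 13: x=[6.1376] v=[-1.9299]
Step 14: x=[5.9402] v=[-1.9737]
Step 15: x=[5.7404] v=[-1.9977]
Step 16: x=[5.5402] v=[-2.0017]
Step 17: x=[5.3416] v=[-1.9857]
Step 18: x=[5.1466] v=[-1.9499]
Step 19: x=[4.9571] v=[-1.8946]
Step 20: x=[4.7751] v=[-1.8203]
Step 21: x=[4.6023] v=[-1.7278]
Step 22: x=[4.4405] v=[-1.6180]
Step 23: x=[4.2913] v=[-1.4921]
Step 24: x=[4.1562] v=[-1.3512]
Step 25: x=[4.0365] v=[-1.1968]
Step 26: x=[3.9335] v=[-1.0305]
Step 27: x=[3.8481] v=[-0.8539]
Step 28: x=[3.7812] v=[-0.6687]
Step 29: x=[3.7335] v=[-0.4768]
Step 30: x=[3.7055] v=[-0.2802]
Step 31: x=[3.6974] v=[-0.0808]
Step 32: x=[3.7094] v=[0.1195]
First v>=0 after going negative at step 32, time=3.2000

Answer: 3.2000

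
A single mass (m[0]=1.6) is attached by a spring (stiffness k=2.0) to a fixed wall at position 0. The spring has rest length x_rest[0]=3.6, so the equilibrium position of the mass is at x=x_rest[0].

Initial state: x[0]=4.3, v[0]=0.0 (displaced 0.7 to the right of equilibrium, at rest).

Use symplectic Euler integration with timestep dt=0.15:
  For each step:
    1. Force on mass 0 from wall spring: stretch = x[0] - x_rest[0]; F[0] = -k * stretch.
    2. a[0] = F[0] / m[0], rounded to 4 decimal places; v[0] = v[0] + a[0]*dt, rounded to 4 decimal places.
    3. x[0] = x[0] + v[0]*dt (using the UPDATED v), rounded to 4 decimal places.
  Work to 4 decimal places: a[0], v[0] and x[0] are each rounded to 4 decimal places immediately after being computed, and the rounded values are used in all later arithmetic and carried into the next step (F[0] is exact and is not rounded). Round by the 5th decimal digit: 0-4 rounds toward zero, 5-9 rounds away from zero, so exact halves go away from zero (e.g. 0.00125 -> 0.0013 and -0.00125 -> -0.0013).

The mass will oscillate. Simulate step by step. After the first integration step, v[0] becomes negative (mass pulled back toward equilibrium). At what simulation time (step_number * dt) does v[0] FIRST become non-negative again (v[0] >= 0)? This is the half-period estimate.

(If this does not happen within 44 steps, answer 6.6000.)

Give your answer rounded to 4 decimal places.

Step 0: x=[4.3000] v=[0.0000]
Step 1: x=[4.2803] v=[-0.1313]
Step 2: x=[4.2415] v=[-0.2589]
Step 3: x=[4.1846] v=[-0.3792]
Step 4: x=[4.1113] v=[-0.4888]
Step 5: x=[4.0236] v=[-0.5847]
Step 6: x=[3.9240] v=[-0.6641]
Step 7: x=[3.8153] v=[-0.7249]
Step 8: x=[3.7005] v=[-0.7653]
Step 9: x=[3.5829] v=[-0.7841]
Step 10: x=[3.4658] v=[-0.7809]
Step 11: x=[3.3524] v=[-0.7557]
Step 12: x=[3.2460] v=[-0.7093]
Step 13: x=[3.1496] v=[-0.6429]
Step 14: x=[3.0658] v=[-0.5585]
Step 15: x=[2.9971] v=[-0.4583]
Step 16: x=[2.9453] v=[-0.3453]
Step 17: x=[2.9119] v=[-0.2225]
Step 18: x=[2.8979] v=[-0.0935]
Step 19: x=[2.9036] v=[0.0381]
First v>=0 after going negative at step 19, time=2.8500

Answer: 2.8500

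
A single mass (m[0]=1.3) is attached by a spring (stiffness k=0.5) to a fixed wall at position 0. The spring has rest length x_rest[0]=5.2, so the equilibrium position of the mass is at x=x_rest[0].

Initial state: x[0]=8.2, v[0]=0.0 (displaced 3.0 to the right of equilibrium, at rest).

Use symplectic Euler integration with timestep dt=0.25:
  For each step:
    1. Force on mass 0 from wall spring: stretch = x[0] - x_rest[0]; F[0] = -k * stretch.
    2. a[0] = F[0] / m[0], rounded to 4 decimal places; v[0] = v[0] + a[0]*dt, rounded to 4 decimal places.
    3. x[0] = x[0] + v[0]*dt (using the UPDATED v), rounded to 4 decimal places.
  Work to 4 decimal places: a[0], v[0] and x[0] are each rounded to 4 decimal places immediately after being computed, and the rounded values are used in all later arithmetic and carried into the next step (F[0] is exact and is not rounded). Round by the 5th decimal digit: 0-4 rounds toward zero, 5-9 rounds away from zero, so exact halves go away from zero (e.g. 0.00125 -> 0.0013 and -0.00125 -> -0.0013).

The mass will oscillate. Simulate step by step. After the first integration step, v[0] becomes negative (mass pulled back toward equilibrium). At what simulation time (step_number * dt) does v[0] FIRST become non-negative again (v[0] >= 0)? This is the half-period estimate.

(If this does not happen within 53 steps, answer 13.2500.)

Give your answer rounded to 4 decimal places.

Answer: 5.2500

Derivation:
Step 0: x=[8.2000] v=[0.0000]
Step 1: x=[8.1279] v=[-0.2885]
Step 2: x=[7.9854] v=[-0.5700]
Step 3: x=[7.7760] v=[-0.8378]
Step 4: x=[7.5046] v=[-1.0855]
Step 5: x=[7.1778] v=[-1.3071]
Step 6: x=[6.8035] v=[-1.4973]
Step 7: x=[6.3906] v=[-1.6515]
Step 8: x=[5.9491] v=[-1.7660]
Step 9: x=[5.4896] v=[-1.8380]
Step 10: x=[5.0231] v=[-1.8659]
Step 11: x=[4.5609] v=[-1.8489]
Step 12: x=[4.1140] v=[-1.7875]
Step 13: x=[3.6932] v=[-1.6831]
Step 14: x=[3.3087] v=[-1.5382]
Step 15: x=[2.9696] v=[-1.3564]
Step 16: x=[2.6841] v=[-1.1420]
Step 17: x=[2.4591] v=[-0.9001]
Step 18: x=[2.3000] v=[-0.6366]
Step 19: x=[2.2106] v=[-0.3578]
Step 20: x=[2.1930] v=[-0.0704]
Step 21: x=[2.2477] v=[0.2187]
First v>=0 after going negative at step 21, time=5.2500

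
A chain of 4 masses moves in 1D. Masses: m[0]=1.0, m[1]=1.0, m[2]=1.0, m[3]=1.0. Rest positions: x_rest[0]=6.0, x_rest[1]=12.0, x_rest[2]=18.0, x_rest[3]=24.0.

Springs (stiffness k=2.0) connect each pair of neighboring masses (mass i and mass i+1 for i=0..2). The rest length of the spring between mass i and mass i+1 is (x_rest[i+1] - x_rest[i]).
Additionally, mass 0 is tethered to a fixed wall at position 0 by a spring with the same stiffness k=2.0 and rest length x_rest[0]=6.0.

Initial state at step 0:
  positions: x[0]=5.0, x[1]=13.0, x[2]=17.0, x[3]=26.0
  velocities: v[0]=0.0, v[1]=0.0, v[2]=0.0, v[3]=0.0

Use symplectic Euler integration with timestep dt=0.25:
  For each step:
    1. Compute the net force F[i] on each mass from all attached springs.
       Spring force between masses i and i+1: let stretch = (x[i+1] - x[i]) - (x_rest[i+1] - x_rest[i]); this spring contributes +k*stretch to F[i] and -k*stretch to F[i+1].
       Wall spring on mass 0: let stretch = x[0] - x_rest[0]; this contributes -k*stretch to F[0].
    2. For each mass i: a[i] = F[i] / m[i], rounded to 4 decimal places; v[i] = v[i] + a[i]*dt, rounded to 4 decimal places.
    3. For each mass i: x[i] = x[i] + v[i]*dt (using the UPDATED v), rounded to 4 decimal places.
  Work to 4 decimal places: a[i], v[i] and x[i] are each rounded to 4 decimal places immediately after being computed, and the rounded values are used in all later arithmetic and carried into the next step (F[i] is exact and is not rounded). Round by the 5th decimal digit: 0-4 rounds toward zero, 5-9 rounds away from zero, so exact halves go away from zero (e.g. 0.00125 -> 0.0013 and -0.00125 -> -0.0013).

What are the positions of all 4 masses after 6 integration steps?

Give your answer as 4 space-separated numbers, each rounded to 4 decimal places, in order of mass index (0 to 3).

Answer: 6.5572 12.4063 19.0737 23.5941

Derivation:
Step 0: x=[5.0000 13.0000 17.0000 26.0000] v=[0.0000 0.0000 0.0000 0.0000]
Step 1: x=[5.3750 12.5000 17.6250 25.6250] v=[1.5000 -2.0000 2.5000 -1.5000]
Step 2: x=[5.9688 11.7500 18.6094 25.0000] v=[2.3750 -3.0000 3.9375 -2.5000]
Step 3: x=[6.5391 11.1348 19.5352 24.3262] v=[2.2812 -2.4609 3.7031 -2.6953]
Step 4: x=[6.8665 10.9952 20.0098 23.8035] v=[1.3095 -0.5586 1.8984 -2.0908]
Step 5: x=[6.8517 11.4663 19.8318 23.5566] v=[-0.0594 1.8844 -0.7121 -0.9877]
Step 6: x=[6.5572 12.4063 19.0737 23.5941] v=[-1.1780 3.7599 -3.0325 0.1499]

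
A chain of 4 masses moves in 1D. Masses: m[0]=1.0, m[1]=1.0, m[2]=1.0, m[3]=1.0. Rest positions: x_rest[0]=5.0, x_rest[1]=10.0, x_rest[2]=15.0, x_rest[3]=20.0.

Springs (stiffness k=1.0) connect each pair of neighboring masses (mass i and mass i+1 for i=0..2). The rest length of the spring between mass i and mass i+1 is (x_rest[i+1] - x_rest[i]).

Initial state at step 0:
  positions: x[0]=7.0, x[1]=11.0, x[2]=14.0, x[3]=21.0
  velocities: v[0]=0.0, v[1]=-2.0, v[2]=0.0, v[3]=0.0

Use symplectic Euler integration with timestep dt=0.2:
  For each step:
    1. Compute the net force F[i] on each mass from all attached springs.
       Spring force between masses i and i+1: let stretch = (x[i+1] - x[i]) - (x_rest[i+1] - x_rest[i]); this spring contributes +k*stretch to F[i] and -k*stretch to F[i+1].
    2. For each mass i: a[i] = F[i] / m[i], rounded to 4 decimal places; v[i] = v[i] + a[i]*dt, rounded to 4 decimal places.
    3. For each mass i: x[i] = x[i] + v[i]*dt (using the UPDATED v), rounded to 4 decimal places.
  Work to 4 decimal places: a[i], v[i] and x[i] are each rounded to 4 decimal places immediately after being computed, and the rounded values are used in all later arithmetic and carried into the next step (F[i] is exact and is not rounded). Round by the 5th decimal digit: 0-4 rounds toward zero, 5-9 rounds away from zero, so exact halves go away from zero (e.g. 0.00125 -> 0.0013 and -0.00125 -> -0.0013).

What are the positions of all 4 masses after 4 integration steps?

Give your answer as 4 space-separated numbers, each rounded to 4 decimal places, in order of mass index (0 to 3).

Answer: 6.4534 9.4082 15.2055 20.3328

Derivation:
Step 0: x=[7.0000 11.0000 14.0000 21.0000] v=[0.0000 -2.0000 0.0000 0.0000]
Step 1: x=[6.9600 10.5600 14.1600 20.9200] v=[-0.2000 -2.2000 0.8000 -0.4000]
Step 2: x=[6.8640 10.1200 14.4464 20.7696] v=[-0.4800 -2.2000 1.4320 -0.7520]
Step 3: x=[6.6982 9.7228 14.8127 20.5663] v=[-0.8288 -1.9859 1.8314 -1.0166]
Step 4: x=[6.4534 9.4082 15.2055 20.3328] v=[-1.2239 -1.5728 1.9641 -1.1673]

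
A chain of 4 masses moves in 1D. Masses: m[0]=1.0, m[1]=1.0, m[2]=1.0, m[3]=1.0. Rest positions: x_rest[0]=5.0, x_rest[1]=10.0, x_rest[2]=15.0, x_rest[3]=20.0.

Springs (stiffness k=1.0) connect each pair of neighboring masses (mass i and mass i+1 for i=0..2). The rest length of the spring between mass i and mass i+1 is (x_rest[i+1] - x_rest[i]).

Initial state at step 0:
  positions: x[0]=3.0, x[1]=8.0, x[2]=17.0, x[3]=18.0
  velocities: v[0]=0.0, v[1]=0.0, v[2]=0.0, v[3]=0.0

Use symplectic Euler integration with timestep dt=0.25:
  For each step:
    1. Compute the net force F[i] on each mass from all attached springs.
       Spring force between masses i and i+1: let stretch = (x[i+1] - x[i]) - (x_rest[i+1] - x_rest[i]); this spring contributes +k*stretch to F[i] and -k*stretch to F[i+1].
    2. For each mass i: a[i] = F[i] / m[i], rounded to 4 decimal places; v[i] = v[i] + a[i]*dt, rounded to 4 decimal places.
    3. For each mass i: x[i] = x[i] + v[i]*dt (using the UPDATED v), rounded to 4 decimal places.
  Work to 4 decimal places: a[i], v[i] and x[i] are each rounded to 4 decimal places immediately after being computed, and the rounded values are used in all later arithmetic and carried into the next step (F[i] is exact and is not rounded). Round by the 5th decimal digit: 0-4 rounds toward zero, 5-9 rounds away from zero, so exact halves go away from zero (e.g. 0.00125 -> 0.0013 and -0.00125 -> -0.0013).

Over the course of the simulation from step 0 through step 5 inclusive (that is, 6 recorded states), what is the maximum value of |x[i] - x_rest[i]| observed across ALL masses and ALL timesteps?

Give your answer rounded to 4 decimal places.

Answer: 2.7051

Derivation:
Step 0: x=[3.0000 8.0000 17.0000 18.0000] v=[0.0000 0.0000 0.0000 0.0000]
Step 1: x=[3.0000 8.2500 16.5000 18.2500] v=[0.0000 1.0000 -2.0000 1.0000]
Step 2: x=[3.0156 8.6875 15.5938 18.7031] v=[0.0625 1.7500 -3.6250 1.8125]
Step 3: x=[3.0732 9.2022 14.4502 19.2744] v=[0.2305 2.0586 -4.5743 2.2852]
Step 4: x=[3.2014 9.6618 13.2801 19.8567] v=[0.5128 1.8384 -4.6803 2.3292]
Step 5: x=[3.4209 9.9438 12.2949 20.3405] v=[0.8779 1.1279 -3.9407 1.9351]
Max displacement = 2.7051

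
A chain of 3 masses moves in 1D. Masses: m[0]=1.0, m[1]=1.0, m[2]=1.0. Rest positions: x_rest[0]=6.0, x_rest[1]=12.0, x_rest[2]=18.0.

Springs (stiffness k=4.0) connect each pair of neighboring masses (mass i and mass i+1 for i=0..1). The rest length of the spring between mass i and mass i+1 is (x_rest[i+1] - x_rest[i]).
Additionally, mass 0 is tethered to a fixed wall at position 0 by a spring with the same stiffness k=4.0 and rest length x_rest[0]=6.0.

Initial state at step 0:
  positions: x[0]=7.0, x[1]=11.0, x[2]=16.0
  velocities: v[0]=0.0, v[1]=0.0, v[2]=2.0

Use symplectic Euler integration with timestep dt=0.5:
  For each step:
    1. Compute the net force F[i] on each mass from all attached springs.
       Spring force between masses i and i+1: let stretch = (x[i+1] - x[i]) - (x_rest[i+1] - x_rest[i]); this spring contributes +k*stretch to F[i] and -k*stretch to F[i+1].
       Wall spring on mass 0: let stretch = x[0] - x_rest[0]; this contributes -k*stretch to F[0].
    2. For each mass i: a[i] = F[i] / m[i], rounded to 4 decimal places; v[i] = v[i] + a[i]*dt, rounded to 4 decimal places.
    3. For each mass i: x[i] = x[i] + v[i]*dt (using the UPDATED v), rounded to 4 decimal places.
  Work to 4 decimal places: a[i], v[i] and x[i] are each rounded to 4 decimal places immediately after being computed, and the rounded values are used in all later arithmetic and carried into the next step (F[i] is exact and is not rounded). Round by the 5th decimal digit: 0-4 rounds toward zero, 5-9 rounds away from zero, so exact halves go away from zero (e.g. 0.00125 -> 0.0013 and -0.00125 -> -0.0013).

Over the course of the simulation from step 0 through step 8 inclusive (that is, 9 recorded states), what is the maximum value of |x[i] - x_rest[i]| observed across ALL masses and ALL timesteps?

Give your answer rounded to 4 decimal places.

Answer: 3.0000

Derivation:
Step 0: x=[7.0000 11.0000 16.0000] v=[0.0000 0.0000 2.0000]
Step 1: x=[4.0000 12.0000 18.0000] v=[-6.0000 2.0000 4.0000]
Step 2: x=[5.0000 11.0000 20.0000] v=[2.0000 -2.0000 4.0000]
Step 3: x=[7.0000 13.0000 19.0000] v=[4.0000 4.0000 -2.0000]
Step 4: x=[8.0000 15.0000 18.0000] v=[2.0000 4.0000 -2.0000]
Step 5: x=[8.0000 13.0000 20.0000] v=[0.0000 -4.0000 4.0000]
Step 6: x=[5.0000 13.0000 21.0000] v=[-6.0000 0.0000 2.0000]
Step 7: x=[5.0000 13.0000 20.0000] v=[0.0000 0.0000 -2.0000]
Step 8: x=[8.0000 12.0000 18.0000] v=[6.0000 -2.0000 -4.0000]
Max displacement = 3.0000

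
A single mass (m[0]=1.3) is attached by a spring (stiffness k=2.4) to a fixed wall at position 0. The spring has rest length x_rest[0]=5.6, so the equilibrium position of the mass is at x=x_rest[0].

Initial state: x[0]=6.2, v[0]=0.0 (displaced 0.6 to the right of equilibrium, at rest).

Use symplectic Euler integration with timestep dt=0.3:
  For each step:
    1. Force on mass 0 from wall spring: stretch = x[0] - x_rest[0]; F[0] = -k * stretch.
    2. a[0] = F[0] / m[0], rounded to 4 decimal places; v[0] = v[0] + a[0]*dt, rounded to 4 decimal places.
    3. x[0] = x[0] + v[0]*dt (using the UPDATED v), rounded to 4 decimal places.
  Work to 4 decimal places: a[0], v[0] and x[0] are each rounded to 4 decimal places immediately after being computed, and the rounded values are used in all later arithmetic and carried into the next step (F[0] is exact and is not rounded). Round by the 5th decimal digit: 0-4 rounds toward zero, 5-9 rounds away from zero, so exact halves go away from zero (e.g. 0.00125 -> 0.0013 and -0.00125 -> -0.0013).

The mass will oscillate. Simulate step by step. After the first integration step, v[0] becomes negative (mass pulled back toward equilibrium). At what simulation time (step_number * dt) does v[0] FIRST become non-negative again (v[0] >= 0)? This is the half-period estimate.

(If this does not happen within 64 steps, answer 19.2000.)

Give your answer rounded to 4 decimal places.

Answer: 2.4000

Derivation:
Step 0: x=[6.2000] v=[0.0000]
Step 1: x=[6.1003] v=[-0.3323]
Step 2: x=[5.9175] v=[-0.6094]
Step 3: x=[5.6819] v=[-0.7853]
Step 4: x=[5.4327] v=[-0.8307]
Step 5: x=[5.2113] v=[-0.7380]
Step 6: x=[5.0545] v=[-0.5227]
Step 7: x=[4.9883] v=[-0.2206]
Step 8: x=[5.0238] v=[0.1182]
First v>=0 after going negative at step 8, time=2.4000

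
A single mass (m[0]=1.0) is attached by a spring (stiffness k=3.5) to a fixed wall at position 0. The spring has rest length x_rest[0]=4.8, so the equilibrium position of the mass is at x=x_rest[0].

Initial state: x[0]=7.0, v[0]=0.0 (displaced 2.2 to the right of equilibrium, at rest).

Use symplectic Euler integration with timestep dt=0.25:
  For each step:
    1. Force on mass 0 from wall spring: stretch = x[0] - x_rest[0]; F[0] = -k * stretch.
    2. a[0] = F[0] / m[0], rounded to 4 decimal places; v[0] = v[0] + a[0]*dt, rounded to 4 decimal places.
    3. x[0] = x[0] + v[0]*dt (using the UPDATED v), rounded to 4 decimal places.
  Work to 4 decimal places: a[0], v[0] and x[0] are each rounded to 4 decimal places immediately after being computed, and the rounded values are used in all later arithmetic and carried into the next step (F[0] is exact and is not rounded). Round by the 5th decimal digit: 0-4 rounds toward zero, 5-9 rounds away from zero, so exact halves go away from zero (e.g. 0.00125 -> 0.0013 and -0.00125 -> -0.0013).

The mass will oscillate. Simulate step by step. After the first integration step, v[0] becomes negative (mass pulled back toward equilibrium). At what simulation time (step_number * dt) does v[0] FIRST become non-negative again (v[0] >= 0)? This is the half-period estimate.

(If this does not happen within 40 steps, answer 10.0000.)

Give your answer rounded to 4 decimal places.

Answer: 1.7500

Derivation:
Step 0: x=[7.0000] v=[0.0000]
Step 1: x=[6.5188] v=[-1.9250]
Step 2: x=[5.6616] v=[-3.4290]
Step 3: x=[4.6159] v=[-4.1829]
Step 4: x=[3.6105] v=[-4.0218]
Step 5: x=[2.8653] v=[-2.9810]
Step 6: x=[2.5433] v=[-1.2881]
Step 7: x=[2.7149] v=[0.6865]
First v>=0 after going negative at step 7, time=1.7500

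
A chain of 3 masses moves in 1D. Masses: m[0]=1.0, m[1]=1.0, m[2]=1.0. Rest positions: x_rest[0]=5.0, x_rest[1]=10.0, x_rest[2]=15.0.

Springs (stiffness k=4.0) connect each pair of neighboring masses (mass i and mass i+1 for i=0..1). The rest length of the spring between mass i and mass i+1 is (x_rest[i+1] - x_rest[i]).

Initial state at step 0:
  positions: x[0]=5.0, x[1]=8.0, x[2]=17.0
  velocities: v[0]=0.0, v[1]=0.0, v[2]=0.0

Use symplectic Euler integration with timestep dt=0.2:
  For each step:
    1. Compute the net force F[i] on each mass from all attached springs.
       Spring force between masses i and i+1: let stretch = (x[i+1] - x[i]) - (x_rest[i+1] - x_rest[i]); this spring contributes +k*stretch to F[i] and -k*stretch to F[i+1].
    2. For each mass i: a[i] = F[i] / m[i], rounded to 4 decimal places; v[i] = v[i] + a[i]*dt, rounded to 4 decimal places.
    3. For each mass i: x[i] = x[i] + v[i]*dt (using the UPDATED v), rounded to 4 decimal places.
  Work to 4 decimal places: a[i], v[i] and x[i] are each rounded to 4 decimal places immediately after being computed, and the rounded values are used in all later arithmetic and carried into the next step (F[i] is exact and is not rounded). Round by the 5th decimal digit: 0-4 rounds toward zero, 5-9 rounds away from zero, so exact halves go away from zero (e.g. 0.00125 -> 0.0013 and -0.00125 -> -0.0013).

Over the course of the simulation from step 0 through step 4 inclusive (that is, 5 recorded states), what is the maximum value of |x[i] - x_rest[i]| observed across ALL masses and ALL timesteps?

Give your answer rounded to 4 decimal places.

Step 0: x=[5.0000 8.0000 17.0000] v=[0.0000 0.0000 0.0000]
Step 1: x=[4.6800 8.9600 16.3600] v=[-1.6000 4.8000 -3.2000]
Step 2: x=[4.2448 10.4192 15.3360] v=[-2.1760 7.2960 -5.1200]
Step 3: x=[3.9975 11.6772 14.3253] v=[-1.2365 6.2899 -5.0534]
Step 4: x=[4.1790 12.1301 13.6909] v=[0.9073 2.2646 -3.1719]
Max displacement = 2.1301

Answer: 2.1301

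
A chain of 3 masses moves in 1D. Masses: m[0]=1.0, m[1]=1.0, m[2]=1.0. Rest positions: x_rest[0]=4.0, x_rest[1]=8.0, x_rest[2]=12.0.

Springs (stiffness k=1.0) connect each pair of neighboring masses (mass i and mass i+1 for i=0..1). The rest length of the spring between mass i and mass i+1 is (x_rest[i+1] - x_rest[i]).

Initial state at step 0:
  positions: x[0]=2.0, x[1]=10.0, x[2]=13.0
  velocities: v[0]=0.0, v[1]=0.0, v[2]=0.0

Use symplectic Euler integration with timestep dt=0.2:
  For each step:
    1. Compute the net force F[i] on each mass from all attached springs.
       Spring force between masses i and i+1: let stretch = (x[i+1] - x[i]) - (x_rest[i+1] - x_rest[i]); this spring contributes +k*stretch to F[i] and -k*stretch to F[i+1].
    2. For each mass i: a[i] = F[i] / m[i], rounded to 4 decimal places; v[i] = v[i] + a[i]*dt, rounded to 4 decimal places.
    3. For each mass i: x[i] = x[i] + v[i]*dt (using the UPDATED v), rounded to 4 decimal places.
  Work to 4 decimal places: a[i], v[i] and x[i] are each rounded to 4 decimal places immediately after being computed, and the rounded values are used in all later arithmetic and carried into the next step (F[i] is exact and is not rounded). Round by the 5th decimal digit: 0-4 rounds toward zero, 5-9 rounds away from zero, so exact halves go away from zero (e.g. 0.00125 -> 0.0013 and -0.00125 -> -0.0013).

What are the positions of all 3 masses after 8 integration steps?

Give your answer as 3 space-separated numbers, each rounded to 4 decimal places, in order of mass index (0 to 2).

Answer: 5.3640 6.6690 12.9670

Derivation:
Step 0: x=[2.0000 10.0000 13.0000] v=[0.0000 0.0000 0.0000]
Step 1: x=[2.1600 9.8000 13.0400] v=[0.8000 -1.0000 0.2000]
Step 2: x=[2.4656 9.4240 13.1104] v=[1.5280 -1.8800 0.3520]
Step 3: x=[2.8895 8.9171 13.1933] v=[2.1197 -2.5344 0.4147]
Step 4: x=[3.3945 8.3402 13.2652] v=[2.5252 -2.8847 0.3595]
Step 5: x=[3.9374 7.7624 13.3001] v=[2.7143 -2.8888 0.1745]
Step 6: x=[4.4733 7.2531 13.2735] v=[2.6793 -2.5463 -0.1330]
Step 7: x=[4.9604 6.8735 13.1661] v=[2.4353 -1.8982 -0.5371]
Step 8: x=[5.3640 6.6690 12.9670] v=[2.0179 -1.0223 -0.9956]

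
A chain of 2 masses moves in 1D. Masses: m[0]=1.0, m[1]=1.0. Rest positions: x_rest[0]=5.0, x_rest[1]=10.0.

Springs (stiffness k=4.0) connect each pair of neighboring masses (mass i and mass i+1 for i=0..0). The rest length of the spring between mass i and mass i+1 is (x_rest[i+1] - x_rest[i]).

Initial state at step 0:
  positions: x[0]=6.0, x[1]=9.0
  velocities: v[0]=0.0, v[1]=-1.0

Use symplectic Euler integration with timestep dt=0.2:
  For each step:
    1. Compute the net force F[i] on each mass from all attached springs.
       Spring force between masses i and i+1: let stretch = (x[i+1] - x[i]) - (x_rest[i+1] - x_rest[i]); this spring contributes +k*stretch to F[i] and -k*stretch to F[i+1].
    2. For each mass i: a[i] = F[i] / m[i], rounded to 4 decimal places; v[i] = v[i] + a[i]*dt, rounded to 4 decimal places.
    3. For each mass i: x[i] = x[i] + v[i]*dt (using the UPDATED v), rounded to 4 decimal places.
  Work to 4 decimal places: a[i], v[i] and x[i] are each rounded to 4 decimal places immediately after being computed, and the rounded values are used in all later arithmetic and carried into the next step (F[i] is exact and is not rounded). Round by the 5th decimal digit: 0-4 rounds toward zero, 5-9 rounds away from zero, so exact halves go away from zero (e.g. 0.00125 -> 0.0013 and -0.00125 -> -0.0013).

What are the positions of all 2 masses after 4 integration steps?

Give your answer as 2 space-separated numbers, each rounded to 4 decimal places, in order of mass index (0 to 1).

Answer: 3.8553 10.3447

Derivation:
Step 0: x=[6.0000 9.0000] v=[0.0000 -1.0000]
Step 1: x=[5.6800 9.1200] v=[-1.6000 0.6000]
Step 2: x=[5.1104 9.4896] v=[-2.8480 1.8480]
Step 3: x=[4.4415 9.9585] v=[-3.3446 2.3446]
Step 4: x=[3.8553 10.3447] v=[-2.9310 1.9310]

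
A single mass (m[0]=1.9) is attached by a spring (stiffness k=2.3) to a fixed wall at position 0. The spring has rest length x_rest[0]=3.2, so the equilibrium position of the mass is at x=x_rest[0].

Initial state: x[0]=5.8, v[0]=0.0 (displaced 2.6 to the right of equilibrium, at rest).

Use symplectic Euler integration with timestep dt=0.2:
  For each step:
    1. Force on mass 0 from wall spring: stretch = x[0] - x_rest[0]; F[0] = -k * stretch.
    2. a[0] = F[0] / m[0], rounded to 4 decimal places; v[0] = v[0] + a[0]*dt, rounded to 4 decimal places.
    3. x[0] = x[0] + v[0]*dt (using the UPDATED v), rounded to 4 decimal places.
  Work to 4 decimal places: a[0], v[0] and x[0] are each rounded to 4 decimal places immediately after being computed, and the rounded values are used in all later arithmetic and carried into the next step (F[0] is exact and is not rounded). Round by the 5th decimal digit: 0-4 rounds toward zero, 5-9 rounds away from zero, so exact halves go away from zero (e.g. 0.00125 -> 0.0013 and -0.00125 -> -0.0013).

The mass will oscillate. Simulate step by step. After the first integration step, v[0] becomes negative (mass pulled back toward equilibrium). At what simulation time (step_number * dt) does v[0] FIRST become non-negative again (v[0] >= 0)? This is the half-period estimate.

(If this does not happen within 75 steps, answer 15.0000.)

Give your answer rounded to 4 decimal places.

Answer: 3.0000

Derivation:
Step 0: x=[5.8000] v=[0.0000]
Step 1: x=[5.6741] v=[-0.6295]
Step 2: x=[5.4284] v=[-1.2285]
Step 3: x=[5.0748] v=[-1.7680]
Step 4: x=[4.6304] v=[-2.2219]
Step 5: x=[4.1168] v=[-2.5682]
Step 6: x=[3.5588] v=[-2.7902]
Step 7: x=[2.9834] v=[-2.8771]
Step 8: x=[2.4185] v=[-2.8247]
Step 9: x=[1.8914] v=[-2.6355]
Step 10: x=[1.4277] v=[-2.3187]
Step 11: x=[1.0498] v=[-1.8896]
Step 12: x=[0.7760] v=[-1.3690]
Step 13: x=[0.6196] v=[-0.7821]
Step 14: x=[0.5881] v=[-0.1574]
Step 15: x=[0.6831] v=[0.4750]
First v>=0 after going negative at step 15, time=3.0000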